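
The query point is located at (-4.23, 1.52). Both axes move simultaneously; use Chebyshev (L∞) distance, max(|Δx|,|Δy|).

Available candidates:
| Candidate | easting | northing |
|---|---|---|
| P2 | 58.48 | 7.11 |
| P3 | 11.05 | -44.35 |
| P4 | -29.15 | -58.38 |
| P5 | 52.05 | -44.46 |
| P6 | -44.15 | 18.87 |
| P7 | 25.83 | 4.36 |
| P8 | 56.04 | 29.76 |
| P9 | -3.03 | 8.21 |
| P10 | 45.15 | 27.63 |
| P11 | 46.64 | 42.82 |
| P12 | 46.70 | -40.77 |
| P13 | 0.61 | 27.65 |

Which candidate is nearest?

P9

Distances from (-4.23, 1.52):
P2: max(|62.71|, |5.59|) = 62.71
P3: max(|15.28|, |-45.87|) = 45.87
P4: max(|-24.92|, |-59.90|) = 59.90
P5: max(|56.28|, |-45.98|) = 56.28
P6: max(|-39.92|, |17.35|) = 39.92
P7: max(|30.06|, |2.84|) = 30.06
P8: max(|60.27|, |28.24|) = 60.27
P9: max(|1.20|, |6.69|) = 6.69
P10: max(|49.38|, |26.11|) = 49.38
P11: max(|50.87|, |41.30|) = 50.87
P12: max(|50.93|, |-42.29|) = 50.93
P13: max(|4.84|, |26.13|) = 26.13
Minimum: P9 at 6.69.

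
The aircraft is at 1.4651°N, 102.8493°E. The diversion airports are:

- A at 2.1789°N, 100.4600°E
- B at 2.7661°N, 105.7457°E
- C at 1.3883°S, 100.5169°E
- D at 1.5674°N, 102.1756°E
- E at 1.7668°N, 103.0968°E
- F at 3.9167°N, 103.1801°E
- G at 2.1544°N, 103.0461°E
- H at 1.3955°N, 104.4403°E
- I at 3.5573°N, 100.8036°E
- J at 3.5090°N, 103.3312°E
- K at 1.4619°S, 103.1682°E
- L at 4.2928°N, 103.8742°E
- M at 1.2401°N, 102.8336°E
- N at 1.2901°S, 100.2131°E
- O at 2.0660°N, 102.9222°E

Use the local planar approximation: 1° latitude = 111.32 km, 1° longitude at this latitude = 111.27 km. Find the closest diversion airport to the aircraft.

M

Distances from 1.4651°N, 102.8493°E:
A: √((0.7138·111.32)² + (-2.3893·111.27)²) = √(6313.925927 + 70680.162984) = 277.4781 km
B: √((1.3010·111.32)² + (2.8964·111.27)²) = √(20974.952618 + 103865.963398) = 353.3283 km
C: √((-2.8534·111.32)² + (-2.3324·111.27)²) = √(100895.479617 + 67353.821496) = 410.1820 km
D: √((0.1023·111.32)² + (-0.6737·111.27)²) = √(129.687364 + 5619.391249) = 75.8227 km
E: √((0.3017·111.32)² + (0.2475·111.27)²) = √(1127.968615 + 758.414421) = 43.4325 km
F: √((2.4516·111.32)² + (0.3308·111.27)²) = √(74481.020876 + 1354.837403) = 275.3831 km
G: √((0.6893·111.32)² + (0.1968·111.27)²) = √(5887.934259 + 479.519601) = 79.7963 km
H: √((-0.0696·111.32)² + (1.5910·111.27)²) = √(60.029521 + 31339.822715) = 177.2000 km
I: √((2.0922·111.32)² + (-2.0457·111.27)²) = √(54244.135337 + 51813.158380) = 325.6644 km
J: √((2.0439·111.32)² + (0.4819·111.27)²) = √(51768.512066 + 2875.213035) = 233.7600 km
K: √((-2.9270·111.32)² + (0.3189·111.27)²) = √(106167.560956 + 1259.114469) = 327.7601 km
L: √((2.8277·111.32)² + (1.0249·111.27)²) = √(99086.173912 + 13005.263694) = 334.8006 km
M: √((-0.2250·111.32)² + (-0.0157·111.27)²) = √(627.352209 + 3.051796) = 25.1078 km
N: √((-2.7552·111.32)² + (-2.6362·111.27)²) = √(94070.327256 + 86042.473647) = 424.3970 km
O: √((0.6009·111.32)² + (0.0729·111.27)²) = √(4474.564815 + 65.797779) = 67.3822 km
Minimum: M at 25.1078 km.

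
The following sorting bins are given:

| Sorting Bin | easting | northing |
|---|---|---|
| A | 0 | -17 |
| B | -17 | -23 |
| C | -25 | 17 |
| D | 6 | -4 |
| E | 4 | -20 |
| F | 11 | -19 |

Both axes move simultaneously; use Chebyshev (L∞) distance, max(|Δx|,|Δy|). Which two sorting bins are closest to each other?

Pairwise distances:
A–E: max(|4|, |-3|) = 4
E–F: max(|7|, |1|) = 7
A–F: max(|11|, |-2|) = 11
A–D: max(|6|, |13|) = 13
D–F: max(|5|, |-15|) = 15
D–E: max(|-2|, |-16|) = 16
A–B: max(|-17|, |-6|) = 17
B–E: max(|21|, |3|) = 21
B–D: max(|23|, |19|) = 23
B–F: max(|28|, |4|) = 28
C–D: max(|31|, |-21|) = 31
A–C: max(|-25|, |34|) = 34
C–F: max(|36|, |-36|) = 36
C–E: max(|29|, |-37|) = 37
B–C: max(|-8|, |40|) = 40
Closest pair: A–E at 4.

A and E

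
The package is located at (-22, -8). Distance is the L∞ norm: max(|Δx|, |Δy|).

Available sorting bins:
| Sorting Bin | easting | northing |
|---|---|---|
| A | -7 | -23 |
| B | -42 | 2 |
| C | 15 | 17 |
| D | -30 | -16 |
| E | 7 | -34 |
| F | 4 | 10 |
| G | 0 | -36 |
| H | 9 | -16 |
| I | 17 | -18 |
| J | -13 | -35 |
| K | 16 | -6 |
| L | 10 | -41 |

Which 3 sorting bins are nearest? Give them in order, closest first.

D, A, B

Distances from (-22, -8):
A: max(|15|, |-15|) = 15
B: max(|-20|, |10|) = 20
C: max(|37|, |25|) = 37
D: max(|-8|, |-8|) = 8
E: max(|29|, |-26|) = 29
F: max(|26|, |18|) = 26
G: max(|22|, |-28|) = 28
H: max(|31|, |-8|) = 31
I: max(|39|, |-10|) = 39
J: max(|9|, |-27|) = 27
K: max(|38|, |2|) = 38
L: max(|32|, |-33|) = 33
Sorted: D (8) < A (15) < B (20) < F (26) < J (27) < …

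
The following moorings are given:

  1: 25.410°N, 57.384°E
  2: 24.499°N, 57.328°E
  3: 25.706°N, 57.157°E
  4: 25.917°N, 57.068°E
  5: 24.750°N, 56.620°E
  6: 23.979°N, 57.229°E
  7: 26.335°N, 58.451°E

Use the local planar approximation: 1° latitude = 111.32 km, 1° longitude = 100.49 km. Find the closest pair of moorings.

3 and 4

Pairwise distances:
1–2: 101.569 km
1–3: 40.076 km
1–4: 64.759 km
1–5: 106.265 km
1–6: 160.059 km
1–7: 148.660 km
2–3: 135.458 km
2–4: 159.999 km
2–5: 76.437 km
2–6: 58.735 km
2–7: 233.469 km
3–4: 25.134 km
3–5: 119.322 km
3–6: 192.386 km
3–7: 147.688 km
4–5: 137.490 km
4–6: 216.344 km
4–7: 146.561 km
5–6: 105.412 km
5–7: 254.925 km
6–7: 289.595 km
Closest pair: 3–4 at 25.134 km.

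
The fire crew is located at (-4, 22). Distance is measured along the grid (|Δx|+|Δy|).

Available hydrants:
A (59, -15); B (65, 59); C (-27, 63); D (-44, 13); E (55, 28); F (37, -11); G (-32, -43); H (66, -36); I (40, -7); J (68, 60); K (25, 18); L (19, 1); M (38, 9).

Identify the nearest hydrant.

K

Distances from (-4, 22):
A: |63| + |-37| = 63 + 37 = 100
B: |69| + |37| = 69 + 37 = 106
C: |-23| + |41| = 23 + 41 = 64
D: |-40| + |-9| = 40 + 9 = 49
E: |59| + |6| = 59 + 6 = 65
F: |41| + |-33| = 41 + 33 = 74
G: |-28| + |-65| = 28 + 65 = 93
H: |70| + |-58| = 70 + 58 = 128
I: |44| + |-29| = 44 + 29 = 73
J: |72| + |38| = 72 + 38 = 110
K: |29| + |-4| = 29 + 4 = 33
L: |23| + |-21| = 23 + 21 = 44
M: |42| + |-13| = 42 + 13 = 55
Minimum: K at 33.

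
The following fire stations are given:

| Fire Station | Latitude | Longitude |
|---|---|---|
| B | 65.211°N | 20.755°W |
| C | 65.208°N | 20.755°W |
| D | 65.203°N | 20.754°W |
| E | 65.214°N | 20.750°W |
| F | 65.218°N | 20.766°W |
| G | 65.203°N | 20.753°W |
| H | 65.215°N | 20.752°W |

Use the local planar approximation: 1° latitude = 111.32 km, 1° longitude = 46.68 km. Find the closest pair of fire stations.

D and G

Pairwise distances:
B–C: 0.334 km
B–D: 0.892 km
B–E: 0.407 km
B–F: 0.933 km
B–G: 0.895 km
B–H: 0.467 km
C–D: 0.559 km
C–E: 0.708 km
C–F: 1.226 km
C–G: 0.564 km
C–H: 0.792 km
D–E: 1.239 km
D–F: 1.761 km
D–G: 0.047 km
D–H: 1.339 km
E–F: 0.870 km
E–G: 1.233 km
E–H: 0.145 km
F–G: 1.777 km
F–H: 0.734 km
G–H: 1.337 km
Closest pair: D–G at 0.047 km.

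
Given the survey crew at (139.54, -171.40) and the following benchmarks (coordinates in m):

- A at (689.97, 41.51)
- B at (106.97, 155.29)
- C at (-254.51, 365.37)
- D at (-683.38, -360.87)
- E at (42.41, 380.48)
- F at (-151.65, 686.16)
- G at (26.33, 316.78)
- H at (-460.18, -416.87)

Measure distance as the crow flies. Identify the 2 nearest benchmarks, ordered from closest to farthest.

B, G

Distances from (139.54, -171.40):
A: 590.17 m
B: 328.31 m
C: 665.88 m
D: 844.45 m
E: 560.36 m
F: 905.65 m
G: 501.13 m
H: 648.01 m
Sorted: B (328.31 m) < G (501.13 m) < E (560.36 m) < A (590.17 m) < …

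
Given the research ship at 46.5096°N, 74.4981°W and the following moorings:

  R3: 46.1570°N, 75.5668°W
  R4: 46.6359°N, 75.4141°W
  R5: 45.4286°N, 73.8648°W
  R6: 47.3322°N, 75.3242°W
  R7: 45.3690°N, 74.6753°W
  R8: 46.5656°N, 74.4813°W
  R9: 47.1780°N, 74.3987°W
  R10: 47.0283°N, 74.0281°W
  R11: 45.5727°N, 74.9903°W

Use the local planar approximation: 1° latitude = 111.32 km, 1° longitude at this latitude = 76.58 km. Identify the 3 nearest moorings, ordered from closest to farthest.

R8, R10, R4

Distances from 46.5096°N, 74.4981°W:
R3: 90.7669 km
R4: 71.5424 km
R5: 129.7422 km
R6: 111.2995 km
R7: 127.6947 km
R8: 6.3653 km
R9: 74.7946 km
R10: 68.0409 km
R11: 110.8978 km
Sorted: R8 (6.3653 km) < R10 (68.0409 km) < R4 (71.5424 km) < R9 (74.7946 km) < R3 (90.7669 km) < …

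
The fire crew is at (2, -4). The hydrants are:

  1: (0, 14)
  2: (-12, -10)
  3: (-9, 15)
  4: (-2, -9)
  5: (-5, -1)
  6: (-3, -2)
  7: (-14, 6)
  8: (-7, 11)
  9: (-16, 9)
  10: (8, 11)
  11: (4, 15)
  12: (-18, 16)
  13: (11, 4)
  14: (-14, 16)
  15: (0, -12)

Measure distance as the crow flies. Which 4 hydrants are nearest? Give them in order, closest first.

6, 4, 5, 15

Distances from (2, -4):
1: 18.1
2: 15.2
3: 22.0
4: 6.4
5: 7.6
6: 5.4
7: 18.9
8: 17.5
9: 22.2
10: 16.2
11: 19.1
12: 28.3
13: 12.0
14: 25.6
15: 8.2
Sorted: 6 (5.4) < 4 (6.4) < 5 (7.6) < 15 (8.2) < 13 (12.0) < 2 (15.2) < …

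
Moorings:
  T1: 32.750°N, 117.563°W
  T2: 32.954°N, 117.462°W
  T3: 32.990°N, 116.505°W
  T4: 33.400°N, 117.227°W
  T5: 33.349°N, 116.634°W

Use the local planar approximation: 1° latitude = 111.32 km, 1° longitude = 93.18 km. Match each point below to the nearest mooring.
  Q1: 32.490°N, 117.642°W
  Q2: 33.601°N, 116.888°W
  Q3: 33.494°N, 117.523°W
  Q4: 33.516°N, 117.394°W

Q1 at 32.490°N, 117.642°W:
  T1: √((0.260·111.32)² + (0.079·93.18)²) = √(837.70883 + 54.18756) = 29.865 km
  T2: √((0.464·111.32)² + (0.180·93.18)²) = √(2667.97869 + 281.31340) = 54.307 km
  T3: √((0.500·111.32)² + (1.137·93.18)²) = √(3098.03560 + 11224.48287) = 119.677 km
  T4: √((0.910·111.32)² + (0.415·93.18)²) = √(10261.93312 + 1495.34570) = 108.431 km
  T5: √((0.859·111.32)² + (1.008·93.18)²) = √(9143.92643 + 8821.98828) = 134.037 km
  → nearest: T1 (29.865 km)
Q2 at 33.601°N, 116.888°W:
  T1: √((-0.851·111.32)² + (-0.675·93.18)²) = √(8974.40192 + 3955.96971) = 113.712 km
  T2: √((-0.647·111.32)² + (-0.574·93.18)²) = √(5187.46234 + 2860.67946) = 89.711 km
  T3: √((-0.611·111.32)² + (0.383·93.18)²) = √(4626.24699 + 1273.62906) = 76.811 km
  T4: √((-0.201·111.32)² + (-0.339·93.18)²) = √(500.65495 + 997.80301) = 38.710 km
  T5: √((-0.252·111.32)² + (0.254·93.18)²) = √(786.95061 + 560.16097) = 36.703 km
  → nearest: T5 (36.703 km)
Q3 at 33.494°N, 117.523°W:
  T1: √((-0.744·111.32)² + (-0.040·93.18)²) = √(6859.49694 + 13.89202) = 82.906 km
  T2: √((-0.540·111.32)² + (0.061·93.18)²) = √(3613.54872 + 32.30763) = 60.381 km
  T3: √((-0.504·111.32)² + (1.018·93.18)²) = √(3147.80244 + 8997.89598) = 110.208 km
  T4: √((-0.094·111.32)² + (0.296·93.18)²) = √(109.49697 + 760.72701) = 29.500 km
  T5: √((-0.145·111.32)² + (0.889·93.18)²) = √(260.54479 + 6861.97188) = 84.395 km
  → nearest: T4 (29.500 km)
Q4 at 33.516°N, 117.394°W:
  T1: √((-0.766·111.32)² + (-0.169·93.18)²) = √(7271.16391 + 247.98124) = 86.713 km
  T2: √((-0.562·111.32)² + (-0.068·93.18)²) = √(3913.98382 + 40.14794) = 62.882 km
  T3: √((-0.526·111.32)² + (0.889·93.18)²) = √(3428.60839 + 6861.97188) = 101.442 km
  T4: √((-0.116·111.32)² + (0.167·93.18)²) = √(166.74867 + 242.14659) = 20.221 km
  T5: √((-0.167·111.32)² + (0.760·93.18)²) = √(345.60446 + 5015.01916) = 73.216 km
  → nearest: T4 (20.221 km)

Q1→T1; Q2→T5; Q3→T4; Q4→T4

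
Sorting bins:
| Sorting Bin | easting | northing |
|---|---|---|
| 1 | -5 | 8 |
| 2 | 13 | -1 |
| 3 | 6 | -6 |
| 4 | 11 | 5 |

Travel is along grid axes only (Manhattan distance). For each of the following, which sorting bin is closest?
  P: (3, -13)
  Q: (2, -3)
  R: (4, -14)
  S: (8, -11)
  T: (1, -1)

P at (3, -13):
  1: 29
  2: 22
  3: 10
  4: 26
  → nearest: 3 (10)
Q at (2, -3):
  1: 18
  2: 13
  3: 7
  4: 17
  → nearest: 3 (7)
R at (4, -14):
  1: 31
  2: 22
  3: 10
  4: 26
  → nearest: 3 (10)
S at (8, -11):
  1: 32
  2: 15
  3: 7
  4: 19
  → nearest: 3 (7)
T at (1, -1):
  1: 15
  2: 12
  3: 10
  4: 16
  → nearest: 3 (10)

P→3; Q→3; R→3; S→3; T→3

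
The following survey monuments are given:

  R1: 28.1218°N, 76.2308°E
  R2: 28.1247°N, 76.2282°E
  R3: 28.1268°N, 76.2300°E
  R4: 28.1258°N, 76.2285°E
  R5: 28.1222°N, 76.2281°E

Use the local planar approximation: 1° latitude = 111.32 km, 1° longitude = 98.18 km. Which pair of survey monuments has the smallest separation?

R2 and R4

Pairwise distances:
R2–R4: 0.1259 km
R3–R4: 0.1846 km
R1–R5: 0.2688 km
R2–R5: 0.2785 km
R2–R3: 0.2931 km
R4–R5: 0.4027 km
R1–R2: 0.4116 km
R1–R4: 0.4993 km
R3–R5: 0.5450 km
R1–R3: 0.5621 km
Closest pair: R2–R4 at 0.1259 km.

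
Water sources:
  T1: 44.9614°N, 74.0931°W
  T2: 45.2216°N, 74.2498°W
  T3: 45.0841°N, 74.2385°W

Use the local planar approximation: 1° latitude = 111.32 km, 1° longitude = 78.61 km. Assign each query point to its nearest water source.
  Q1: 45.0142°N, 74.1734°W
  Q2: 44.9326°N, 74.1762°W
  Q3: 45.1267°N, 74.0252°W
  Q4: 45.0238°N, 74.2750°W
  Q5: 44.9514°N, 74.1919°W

Q1 at 45.0142°N, 74.1734°W:
  T1: 8.6252 km
  T2: 23.8561 km
  T3: 9.3133 km
  → nearest: T1 (8.6252 km)
Q2 at 44.9326°N, 74.1762°W:
  T1: 7.2768 km
  T2: 32.6876 km
  T3: 17.5617 km
  → nearest: T1 (7.2768 km)
Q3 at 45.1267°N, 74.0252°W:
  T1: 19.1597 km
  T2: 20.5750 km
  T3: 17.4252 km
  → nearest: T3 (17.4252 km)
Q4 at 45.0238°N, 74.2750°W:
  T1: 15.8971 km
  T2: 22.1080 km
  T3: 7.3001 km
  → nearest: T3 (7.3001 km)
Q5 at 44.9514°N, 74.1919°W:
  T1: 7.8460 km
  T2: 30.4211 km
  T3: 15.2196 km
  → nearest: T1 (7.8460 km)

Q1→T1; Q2→T1; Q3→T3; Q4→T3; Q5→T1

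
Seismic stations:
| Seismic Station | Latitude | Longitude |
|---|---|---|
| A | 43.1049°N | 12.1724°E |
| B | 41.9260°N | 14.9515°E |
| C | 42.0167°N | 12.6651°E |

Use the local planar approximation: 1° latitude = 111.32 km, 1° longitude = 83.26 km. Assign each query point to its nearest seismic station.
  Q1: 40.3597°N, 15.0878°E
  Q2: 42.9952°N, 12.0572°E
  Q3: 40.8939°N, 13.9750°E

Q1→B; Q2→A; Q3→B

Q1 at 40.3597°N, 15.0878°E:
  A: 390.2686 km
  B: 174.7294 km
  C: 273.3368 km
  → nearest: B (174.7294 km)
Q2 at 42.9952°N, 12.0572°E:
  A: 15.5282 km
  B: 268.7706 km
  C: 120.1115 km
  → nearest: A (15.5282 km)
Q3 at 40.8939°N, 13.9750°E:
  A: 288.2787 km
  B: 140.7506 km
  C: 165.8828 km
  → nearest: B (140.7506 km)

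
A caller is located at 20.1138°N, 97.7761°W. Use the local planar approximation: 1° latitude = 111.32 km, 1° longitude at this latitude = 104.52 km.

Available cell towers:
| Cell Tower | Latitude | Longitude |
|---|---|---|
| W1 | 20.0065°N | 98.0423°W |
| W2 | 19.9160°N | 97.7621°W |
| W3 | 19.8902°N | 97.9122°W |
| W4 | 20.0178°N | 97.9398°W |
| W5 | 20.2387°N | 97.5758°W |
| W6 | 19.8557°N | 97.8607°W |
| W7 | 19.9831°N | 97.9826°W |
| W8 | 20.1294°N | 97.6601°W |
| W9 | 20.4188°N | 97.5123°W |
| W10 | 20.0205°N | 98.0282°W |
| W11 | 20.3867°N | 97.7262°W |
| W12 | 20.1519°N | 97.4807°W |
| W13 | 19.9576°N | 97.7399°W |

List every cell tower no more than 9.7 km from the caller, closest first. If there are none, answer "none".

Distances from 20.1138°N, 97.7761°W:
W1: √((-0.1073·111.32)² + (-0.2662·104.52)²) = √(142.674329 + 774.131794) = 30.2788 km
W2: √((-0.1978·111.32)² + (0.0140·104.52)²) = √(484.840589 + 2.141188) = 22.0677 km
W3: √((-0.2236·111.32)² + (-0.1361·104.52)²) = √(619.569448 + 202.355518) = 28.6692 km
W4: √((-0.0960·111.32)² + (-0.1637·104.52)²) = √(114.205984 + 292.749499) = 20.1731 km
W5: √((0.1249·111.32)² + (0.2003·104.52)²) = √(193.317545 + 438.289131) = 25.1318 km
W6: √((-0.2581·111.32)² + (-0.0846·104.52)²) = √(825.510125 + 78.187896) = 30.0616 km
W7: √((-0.1307·111.32)² + (-0.2065·104.52)²) = √(211.688649 + 465.842292) = 26.0294 km
W8: √((0.0156·111.32)² + (0.1160·104.52)²) = √(3.015752 + 146.999135) = 12.2481 km
W9: √((0.3050·111.32)² + (0.2638·104.52)²) = √(1152.779047 + 760.235918) = 43.7380 km
W10: √((-0.0933·111.32)² + (-0.2521·104.52)²) = √(107.872236 + 694.295729) = 28.3226 km
W11: √((0.2729·111.32)² + (0.0499·104.52)²) = √(922.897494 + 27.201941) = 30.8237 km
W12: √((0.0381·111.32)² + (0.2954·104.52)²) = √(17.988558 + 953.278469) = 31.1652 km
W13: √((-0.1562·111.32)² + (0.0362·104.52)²) = √(302.348943 + 14.315811) = 17.7951 km
Threshold 9.7 km: none within range.

none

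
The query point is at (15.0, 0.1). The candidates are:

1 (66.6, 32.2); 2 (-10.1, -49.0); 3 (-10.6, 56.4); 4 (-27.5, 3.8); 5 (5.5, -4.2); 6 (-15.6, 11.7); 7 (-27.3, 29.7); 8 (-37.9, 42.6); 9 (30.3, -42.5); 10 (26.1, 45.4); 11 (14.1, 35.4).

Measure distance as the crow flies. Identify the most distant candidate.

8

Distances from (15.0, 0.1):
1: √((51.6)² + (32.1)²) = √(2662.560 + 1030.410) = 60.8
2: √((-25.1)² + (-49.1)²) = √(630.010 + 2410.810) = 55.1
3: √((-25.6)² + (56.3)²) = √(655.360 + 3169.690) = 61.8
4: √((-42.5)² + (3.7)²) = √(1806.250 + 13.690) = 42.7
5: √((-9.5)² + (-4.3)²) = √(90.250 + 18.490) = 10.4
6: √((-30.6)² + (11.6)²) = √(936.360 + 134.560) = 32.7
7: √((-42.3)² + (29.6)²) = √(1789.290 + 876.160) = 51.6
8: √((-52.9)² + (42.5)²) = √(2798.410 + 1806.250) = 67.9
9: √((15.3)² + (-42.6)²) = √(234.090 + 1814.760) = 45.3
10: √((11.1)² + (45.3)²) = √(123.210 + 2052.090) = 46.6
11: √((-0.9)² + (35.3)²) = √(0.810 + 1246.090) = 35.3
Maximum: 8 at 67.9.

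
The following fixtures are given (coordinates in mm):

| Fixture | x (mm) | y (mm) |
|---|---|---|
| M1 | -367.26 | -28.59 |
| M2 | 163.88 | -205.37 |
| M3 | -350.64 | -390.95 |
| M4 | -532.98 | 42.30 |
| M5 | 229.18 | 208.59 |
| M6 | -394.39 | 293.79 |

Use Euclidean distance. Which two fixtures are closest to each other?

M1 and M4

Pairwise distances:
M1–M2: 559.79 mm
M1–M3: 362.74 mm
M1–M4: 180.25 mm
M1–M5: 641.87 mm
M1–M6: 323.52 mm
M2–M3: 546.97 mm
M2–M4: 739.56 mm
M2–M5: 419.08 mm
M2–M6: 748.88 mm
M3–M4: 470.06 mm
M3–M5: 834.05 mm
M3–M6: 686.14 mm
M4–M5: 780.09 mm
M4–M6: 287.15 mm
M5–M6: 629.36 mm
Closest pair: M1–M4 at 180.25 mm.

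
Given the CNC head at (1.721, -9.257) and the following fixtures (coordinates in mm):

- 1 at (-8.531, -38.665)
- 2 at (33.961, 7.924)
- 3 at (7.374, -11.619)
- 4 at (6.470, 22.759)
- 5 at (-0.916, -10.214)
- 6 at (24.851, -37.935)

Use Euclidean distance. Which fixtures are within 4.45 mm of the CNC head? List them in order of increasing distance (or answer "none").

5

Distances from (1.721, -9.257):
1: √((-10.252)² + (-29.408)²) = √(105.10350 + 864.83046) = 31.144 mm
2: √((32.240)² + (17.181)²) = √(1039.41760 + 295.18676) = 36.532 mm
3: √((5.653)² + (-2.362)²) = √(31.95641 + 5.57904) = 6.127 mm
4: √((4.749)² + (32.016)²) = √(22.55300 + 1025.02426) = 32.366 mm
5: √((-2.637)² + (-0.957)²) = √(6.95377 + 0.91585) = 2.805 mm
6: √((23.130)² + (-28.678)²) = √(534.99690 + 822.42768) = 36.843 mm
Threshold 4.45 mm: 5 (2.805 mm) is within range.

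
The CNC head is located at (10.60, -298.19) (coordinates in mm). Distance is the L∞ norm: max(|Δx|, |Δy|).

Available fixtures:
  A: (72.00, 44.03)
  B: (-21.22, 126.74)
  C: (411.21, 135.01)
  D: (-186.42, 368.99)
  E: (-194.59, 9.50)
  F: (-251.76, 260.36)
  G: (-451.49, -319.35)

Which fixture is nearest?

E

Distances from (10.60, -298.19):
A: 342.22 mm
B: 424.93 mm
C: 433.20 mm
D: 667.18 mm
E: 307.69 mm
F: 558.55 mm
G: 462.09 mm
Minimum: E at 307.69 mm.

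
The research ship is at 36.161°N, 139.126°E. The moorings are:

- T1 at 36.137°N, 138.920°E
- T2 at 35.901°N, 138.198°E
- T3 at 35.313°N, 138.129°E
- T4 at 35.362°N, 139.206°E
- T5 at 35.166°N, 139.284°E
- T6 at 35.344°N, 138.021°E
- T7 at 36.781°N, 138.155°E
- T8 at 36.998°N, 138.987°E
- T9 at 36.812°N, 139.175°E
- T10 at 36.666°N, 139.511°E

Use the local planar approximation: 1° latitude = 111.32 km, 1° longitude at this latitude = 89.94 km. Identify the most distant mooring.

T6

Distances from 36.161°N, 139.126°E:
T1: √((-0.024·111.32)² + (-0.206·89.94)²) = √(7.13787 + 343.27344) = 18.719 km
T2: √((-0.260·111.32)² + (-0.928·89.94)²) = √(837.70883 + 6966.29271) = 88.340 km
T3: √((-0.848·111.32)² + (-0.997·89.94)²) = √(8911.23917 + 8040.74118) = 130.200 km
T4: √((-0.799·111.32)² + (0.080·89.94)²) = √(7911.15610 + 51.77090) = 89.235 km
T5: √((-0.995·111.32)² + (0.158·89.94)²) = √(12268.53078 + 201.93888) = 111.671 km
T6: √((-0.817·111.32)² + (-1.105·89.94)²) = √(8271.61874 + 9877.11983) = 134.717 km
T7: √((0.620·111.32)² + (-0.971·89.94)²) = √(4763.53954 + 7626.83281) = 111.312 km
T8: √((0.837·111.32)² + (-0.139·89.94)²) = √(8681.55081 + 156.29150) = 94.010 km
T9: √((0.651·111.32)² + (0.049·89.94)²) = √(5251.80234 + 19.42218) = 72.603 km
T10: √((0.505·111.32)² + (0.385·89.94)²) = √(3160.30612 + 1199.02220) = 66.025 km
Maximum: T6 at 134.717 km.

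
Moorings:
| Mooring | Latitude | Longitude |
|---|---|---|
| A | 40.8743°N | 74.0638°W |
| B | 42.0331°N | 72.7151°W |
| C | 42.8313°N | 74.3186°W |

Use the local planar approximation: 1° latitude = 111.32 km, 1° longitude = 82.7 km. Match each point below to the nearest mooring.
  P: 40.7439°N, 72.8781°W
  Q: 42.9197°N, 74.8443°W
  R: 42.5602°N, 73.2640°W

P at 40.7439°N, 72.8781°W:
  A: 99.1260 km
  B: 144.1454 km
  C: 261.1270 km
  → nearest: A (99.1260 km)
Q at 42.9197°N, 74.8443°W:
  A: 236.6662 km
  B: 201.8584 km
  C: 44.5752 km
  → nearest: C (44.5752 km)
R at 42.5602°N, 73.2640°W:
  A: 198.9890 km
  B: 74.1861 km
  C: 92.2892 km
  → nearest: B (74.1861 km)

P→A; Q→C; R→B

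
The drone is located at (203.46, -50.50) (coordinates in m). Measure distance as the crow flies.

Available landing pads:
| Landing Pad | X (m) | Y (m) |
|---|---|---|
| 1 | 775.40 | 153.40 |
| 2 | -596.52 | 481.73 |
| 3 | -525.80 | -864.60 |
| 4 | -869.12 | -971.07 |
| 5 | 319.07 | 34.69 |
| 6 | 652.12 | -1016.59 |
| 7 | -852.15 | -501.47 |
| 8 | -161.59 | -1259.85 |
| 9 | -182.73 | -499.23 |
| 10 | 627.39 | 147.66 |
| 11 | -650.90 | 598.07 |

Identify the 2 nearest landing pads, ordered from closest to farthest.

5, 10

Distances from (203.46, -50.50):
1: √((571.94)² + (203.90)²) = √(327115.3636 + 41575.2100) = 607.20 m
2: √((-799.98)² + (532.23)²) = √(639968.0004 + 283268.7729) = 960.85 m
3: √((-729.26)² + (-814.10)²) = √(531820.1476 + 662758.8100) = 1092.97 m
4: √((-1072.58)² + (-920.57)²) = √(1150427.8564 + 847449.1249) = 1413.46 m
5: √((115.61)² + (85.19)²) = √(13365.6721 + 7257.3361) = 143.61 m
6: √((448.66)² + (-966.09)²) = √(201295.7956 + 933329.8881) = 1065.19 m
7: √((-1055.61)² + (-450.97)²) = √(1114312.4721 + 203373.9409) = 1147.91 m
8: √((-365.05)² + (-1209.35)²) = √(133261.5025 + 1462527.4225) = 1263.25 m
9: √((-386.19)² + (-448.73)²) = √(149142.7161 + 201358.6129) = 592.03 m
10: √((423.93)² + (198.16)²) = √(179716.6449 + 39267.3856) = 467.96 m
11: √((-854.36)² + (648.57)²) = √(729931.0096 + 420643.0449) = 1072.65 m
Sorted: 5 (143.61 m) < 10 (467.96 m) < 9 (592.03 m) < 1 (607.20 m) < …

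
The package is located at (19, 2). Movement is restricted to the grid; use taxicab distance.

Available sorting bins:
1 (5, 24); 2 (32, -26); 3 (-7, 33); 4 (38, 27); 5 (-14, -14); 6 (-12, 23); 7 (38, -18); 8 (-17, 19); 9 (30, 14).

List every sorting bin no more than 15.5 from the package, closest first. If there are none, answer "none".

none

Distances from (19, 2):
1: |-14| + |22| = 14 + 22 = 36
2: |13| + |-28| = 13 + 28 = 41
3: |-26| + |31| = 26 + 31 = 57
4: |19| + |25| = 19 + 25 = 44
5: |-33| + |-16| = 33 + 16 = 49
6: |-31| + |21| = 31 + 21 = 52
7: |19| + |-20| = 19 + 20 = 39
8: |-36| + |17| = 36 + 17 = 53
9: |11| + |12| = 11 + 12 = 23
Threshold 15.5: none within range.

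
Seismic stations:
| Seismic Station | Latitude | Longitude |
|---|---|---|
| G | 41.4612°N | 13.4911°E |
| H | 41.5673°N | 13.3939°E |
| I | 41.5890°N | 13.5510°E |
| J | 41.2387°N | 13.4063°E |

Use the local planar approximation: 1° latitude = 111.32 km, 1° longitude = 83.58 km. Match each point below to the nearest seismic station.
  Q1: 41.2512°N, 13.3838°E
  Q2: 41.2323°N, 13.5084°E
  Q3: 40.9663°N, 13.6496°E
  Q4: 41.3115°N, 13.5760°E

Q1→J; Q2→J; Q3→J; Q4→J

Q1 at 41.2512°N, 13.3838°E:
  G: √((0.2100·111.32)² + (0.1073·83.58)²) = √(546.493480 + 80.427427) = 25.0384 km
  H: √((0.3161·111.32)² + (0.0101·83.58)²) = √(1238.213079 + 0.712603) = 35.1984 km
  I: √((0.3378·111.32)² + (0.1672·83.58)²) = √(1414.052994 + 195.288774) = 40.1166 km
  J: √((-0.0125·111.32)² + (0.0225·83.58)²) = √(1.936272 + 3.536468) = 2.3394 km
  → nearest: J (2.3394 km)
Q2 at 41.2323°N, 13.5084°E:
  G: √((0.2289·111.32)² + (-0.0173·83.58)²) = √(649.288903 + 2.090725) = 25.5221 km
  H: √((0.3350·111.32)² + (-0.1145·83.58)²) = √(1390.708181 + 91.583177) = 38.5005 km
  I: √((0.3567·111.32)² + (0.0426·83.58)²) = √(1576.712875 + 12.677217) = 39.8672 km
  J: √((0.0064·111.32)² + (-0.1021·83.58)²) = √(0.507582 + 72.820929) = 8.5632 km
  → nearest: J (8.5632 km)
Q3 at 40.9663°N, 13.6496°E:
  G: √((0.4949·111.32)² + (-0.1585·83.58)²) = √(3035.157993 + 175.494402) = 56.6626 km
  H: √((0.6010·111.32)² + (-0.2557·83.58)²) = √(4476.054227 + 456.736994) = 70.2338 km
  I: √((0.6227·111.32)² + (-0.0986·83.58)²) = √(4805.118770 + 67.913883) = 69.8071 km
  J: √((0.2724·111.32)² + (-0.2433·83.58)²) = √(919.518776 + 413.512794) = 36.5107 km
  → nearest: J (36.5107 km)
Q4 at 41.3115°N, 13.5760°E:
  G: √((0.1497·111.32)² + (-0.0849·83.58)²) = √(277.709026 + 50.352393) = 18.1125 km
  H: √((0.2558·111.32)² + (-0.1821·83.58)²) = √(810.862985 + 231.645904) = 32.2879 km
  I: √((0.2775·111.32)² + (-0.0250·83.58)²) = √(954.272416 + 4.366010) = 30.9619 km
  J: √((-0.0728·111.32)² + (-0.1697·83.58)²) = √(65.676372 + 201.172410) = 16.3355 km
  → nearest: J (16.3355 km)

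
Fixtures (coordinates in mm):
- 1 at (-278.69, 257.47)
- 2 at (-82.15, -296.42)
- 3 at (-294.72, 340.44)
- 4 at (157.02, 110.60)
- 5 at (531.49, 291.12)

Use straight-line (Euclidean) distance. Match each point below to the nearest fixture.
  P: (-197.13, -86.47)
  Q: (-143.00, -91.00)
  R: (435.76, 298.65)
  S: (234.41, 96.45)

P→2; Q→2; R→5; S→4

P at (-197.13, -86.47):
  1: √((-81.56)² + (343.94)²) = √(6652.0336 + 118294.7236) = 353.48 mm
  2: √((114.98)² + (-209.95)²) = √(13220.4004 + 44079.0025) = 239.37 mm
  3: √((-97.59)² + (426.91)²) = √(9523.8081 + 182252.1481) = 437.92 mm
  4: √((354.15)² + (197.07)²) = √(125422.2225 + 38836.5849) = 405.29 mm
  5: √((728.62)² + (377.59)²) = √(530887.1044 + 142574.2081) = 820.65 mm
  → nearest: 2 (239.37 mm)
Q at (-143.00, -91.00):
  1: √((-135.69)² + (348.47)²) = √(18411.7761 + 121431.3409) = 373.96 mm
  2: √((60.85)² + (-205.42)²) = √(3702.7225 + 42197.3764) = 214.24 mm
  3: √((-151.72)² + (431.44)²) = √(23018.9584 + 186140.4736) = 457.34 mm
  4: √((300.02)² + (201.60)²) = √(90012.0004 + 40642.5600) = 361.46 mm
  5: √((674.49)² + (382.12)²) = √(454936.7601 + 146015.6944) = 775.21 mm
  → nearest: 2 (214.24 mm)
R at (435.76, 298.65):
  1: √((-714.45)² + (-41.18)²) = √(510438.8025 + 1695.7924) = 715.64 mm
  2: √((-517.91)² + (-595.07)²) = √(268230.7681 + 354108.3049) = 788.88 mm
  3: √((-730.48)² + (41.79)²) = √(533601.0304 + 1746.4041) = 731.67 mm
  4: √((-278.74)² + (-188.05)²) = √(77695.9876 + 35362.8025) = 336.24 mm
  5: √((95.73)² + (-7.53)²) = √(9164.2329 + 56.7009) = 96.03 mm
  → nearest: 5 (96.03 mm)
S at (234.41, 96.45):
  1: √((-513.10)² + (161.02)²) = √(263271.6100 + 25927.4404) = 537.77 mm
  2: √((-316.56)² + (-392.87)²) = √(100210.2336 + 154346.8369) = 504.54 mm
  3: √((-529.13)² + (243.99)²) = √(279978.5569 + 59531.1201) = 582.67 mm
  4: √((-77.39)² + (14.15)²) = √(5989.2121 + 200.2225) = 78.67 mm
  5: √((297.08)² + (194.67)²) = √(88256.5264 + 37896.4089) = 355.18 mm
  → nearest: 4 (78.67 mm)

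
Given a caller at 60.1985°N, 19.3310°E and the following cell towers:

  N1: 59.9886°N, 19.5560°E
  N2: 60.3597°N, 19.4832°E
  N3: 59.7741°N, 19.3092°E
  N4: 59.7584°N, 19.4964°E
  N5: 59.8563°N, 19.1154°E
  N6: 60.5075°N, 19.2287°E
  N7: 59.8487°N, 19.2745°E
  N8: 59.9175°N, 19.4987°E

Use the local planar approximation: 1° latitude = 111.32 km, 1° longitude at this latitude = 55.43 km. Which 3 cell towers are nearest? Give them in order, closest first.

N2, N1, N8

Distances from 60.1985°N, 19.3310°E:
N1: √((-0.2099·111.32)² + (0.2250·55.43)²) = √(545.973134 + 155.544548) = 26.4862 km
N2: √((0.1612·111.32)² + (0.1522·55.43)²) = √(322.015273 + 71.173621) = 19.8290 km
N3: √((-0.4244·111.32)² + (-0.0218·55.43)²) = √(2232.015190 + 1.460168) = 47.2597 km
N4: √((-0.4401·111.32)² + (0.1654·55.43)²) = √(2400.209401 + 84.054461) = 49.8424 km
N5: √((-0.3422·111.32)² + (-0.2156·55.43)²) = √(1451.130284 + 142.819422) = 39.9243 km
N6: √((0.3090·111.32)² + (-0.1023·55.43)²) = √(1183.214148 + 32.154445) = 34.8621 km
N7: √((-0.3498·111.32)² + (-0.0565·55.43)²) = √(1516.303040 + 9.808140) = 39.0655 km
N8: √((-0.2810·111.32)² + (0.1677·55.43)²) = √(978.495956 + 86.408384) = 32.6329 km
Sorted: N2 (19.8290 km) < N1 (26.4862 km) < N8 (32.6329 km) < N6 (34.8621 km) < N7 (39.0655 km) < …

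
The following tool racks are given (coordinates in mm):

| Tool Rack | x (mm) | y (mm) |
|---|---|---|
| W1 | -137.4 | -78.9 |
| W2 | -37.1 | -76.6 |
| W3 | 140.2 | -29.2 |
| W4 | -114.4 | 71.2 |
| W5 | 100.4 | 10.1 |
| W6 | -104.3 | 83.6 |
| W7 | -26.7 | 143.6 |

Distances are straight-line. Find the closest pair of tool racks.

W4 and W6

Pairwise distances:
W4–W6: 16.0 mm
W3–W5: 55.9 mm
W6–W7: 98.1 mm
W1–W2: 100.3 mm
W4–W7: 113.7 mm
W1–W4: 151.9 mm
W2–W5: 162.6 mm
W1–W6: 165.8 mm
W2–W4: 166.8 mm
W2–W6: 173.7 mm
W2–W3: 183.5 mm
W5–W7: 184.3 mm
W5–W6: 217.5 mm
W2–W7: 220.4 mm
W4–W5: 223.3 mm
W3–W7: 240.2 mm
W1–W7: 248.5 mm
W1–W5: 253.9 mm
W3–W6: 269.3 mm
W3–W4: 273.7 mm
W1–W3: 282.0 mm
Closest pair: W4–W6 at 16.0 mm.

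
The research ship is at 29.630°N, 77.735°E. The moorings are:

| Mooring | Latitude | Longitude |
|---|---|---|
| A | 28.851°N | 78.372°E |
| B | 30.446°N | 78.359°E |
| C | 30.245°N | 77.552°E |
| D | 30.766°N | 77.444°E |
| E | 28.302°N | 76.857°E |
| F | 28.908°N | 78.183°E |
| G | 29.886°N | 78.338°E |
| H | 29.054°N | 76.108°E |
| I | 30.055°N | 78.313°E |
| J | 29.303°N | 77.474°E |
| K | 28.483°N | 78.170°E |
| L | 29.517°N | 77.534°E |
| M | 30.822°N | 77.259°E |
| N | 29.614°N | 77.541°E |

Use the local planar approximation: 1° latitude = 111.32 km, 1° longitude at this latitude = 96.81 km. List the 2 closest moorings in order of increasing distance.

Distances from 29.630°N, 77.735°E:
A: 106.410 km
B: 109.090 km
C: 70.717 km
D: 129.559 km
E: 170.527 km
F: 91.328 km
G: 64.961 km
H: 170.061 km
I: 73.276 km
J: 44.312 km
K: 134.449 km
L: 23.171 km
M: 140.467 km
N: 18.865 km
Sorted: N (18.865 km) < L (23.171 km) < J (44.312 km) < G (64.961 km) < …

N, L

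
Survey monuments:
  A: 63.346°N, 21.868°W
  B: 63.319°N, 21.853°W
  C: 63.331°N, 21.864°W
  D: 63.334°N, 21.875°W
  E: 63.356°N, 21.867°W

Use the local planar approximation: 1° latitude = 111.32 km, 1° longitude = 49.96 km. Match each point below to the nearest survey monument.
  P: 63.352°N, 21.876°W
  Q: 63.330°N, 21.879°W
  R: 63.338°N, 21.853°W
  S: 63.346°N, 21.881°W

P→E; Q→D; R→C; S→A

P at 63.352°N, 21.876°W:
  A: 0.778 km
  B: 3.849 km
  C: 2.413 km
  D: 2.004 km
  E: 0.633 km
  → nearest: E (0.633 km)
Q at 63.330°N, 21.879°W:
  A: 1.864 km
  B: 1.785 km
  C: 0.758 km
  D: 0.488 km
  E: 2.956 km
  → nearest: D (0.488 km)
R at 63.338°N, 21.853°W:
  A: 1.164 km
  B: 2.115 km
  C: 0.954 km
  D: 1.186 km
  E: 2.122 km
  → nearest: C (0.954 km)
S at 63.346°N, 21.881°W:
  A: 0.649 km
  B: 3.315 km
  C: 1.873 km
  D: 1.369 km
  E: 1.315 km
  → nearest: A (0.649 km)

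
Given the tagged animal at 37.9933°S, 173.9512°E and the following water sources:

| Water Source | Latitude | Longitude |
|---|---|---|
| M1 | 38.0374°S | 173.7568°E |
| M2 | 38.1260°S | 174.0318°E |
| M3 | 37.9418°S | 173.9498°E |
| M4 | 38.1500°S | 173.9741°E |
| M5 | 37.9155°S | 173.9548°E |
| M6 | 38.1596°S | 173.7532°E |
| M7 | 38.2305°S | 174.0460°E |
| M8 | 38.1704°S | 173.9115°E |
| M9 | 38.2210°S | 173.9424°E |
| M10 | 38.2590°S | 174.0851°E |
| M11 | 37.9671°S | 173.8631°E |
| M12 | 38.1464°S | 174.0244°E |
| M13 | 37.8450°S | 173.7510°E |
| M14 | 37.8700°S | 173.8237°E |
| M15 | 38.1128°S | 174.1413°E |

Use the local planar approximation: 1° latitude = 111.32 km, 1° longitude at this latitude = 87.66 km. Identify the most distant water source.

Distances from 37.9933°S, 173.9512°E:
M1: √((-0.0441·111.32)² + (-0.1944·87.66)²) = √(24.100362 + 290.399226) = 17.7341 km
M2: √((-0.1327·111.32)² + (0.0806·87.66)²) = √(218.216829 + 49.919821) = 16.3749 km
M3: √((0.0515·111.32)² + (-0.0014·87.66)²) = √(32.867060 + 0.015061) = 5.7343 km
M4: √((-0.1567·111.32)² + (0.0229·87.66)²) = √(304.287693 + 4.029711) = 17.5590 km
M5: √((0.0778·111.32)² + (0.0036·87.66)²) = √(75.007655 + 0.099588) = 8.6664 km
M6: √((-0.1663·111.32)² + (-0.1980·87.66)²) = √(342.713249 + 301.254341) = 25.3765 km
M7: √((-0.2372·111.32)² + (0.0948·87.66)²) = √(697.229517 + 69.058892) = 27.6819 km
M8: √((-0.1771·111.32)² + (-0.0397·87.66)²) = √(388.672235 + 12.111110) = 20.0196 km
M9: √((-0.2277·111.32)² + (-0.0088·87.66)²) = √(642.499001 + 0.595070) = 25.3593 km
M10: √((-0.2657·111.32)² + (0.1339·87.66)²) = √(874.841757 + 137.772991) = 31.8216 km
M11: √((0.0262·111.32)² + (-0.0881·87.66)²) = √(8.506462 + 59.642350) = 8.2552 km
M12: √((-0.1531·111.32)² + (0.0732·87.66)²) = √(290.466985 + 41.174193) = 18.2110 km
M13: √((0.1483·111.32)² + (-0.2002·87.66)²) = √(272.539025 + 307.986073) = 24.0941 km
M14: √((0.1233·111.32)² + (-0.1275·87.66)²) = √(188.396378 + 124.917505) = 17.7007 km
M15: √((-0.1195·111.32)² + (0.1901·87.66)²) = √(176.962892 + 277.694428) = 21.3227 km
Maximum: M10 at 31.8216 km.

M10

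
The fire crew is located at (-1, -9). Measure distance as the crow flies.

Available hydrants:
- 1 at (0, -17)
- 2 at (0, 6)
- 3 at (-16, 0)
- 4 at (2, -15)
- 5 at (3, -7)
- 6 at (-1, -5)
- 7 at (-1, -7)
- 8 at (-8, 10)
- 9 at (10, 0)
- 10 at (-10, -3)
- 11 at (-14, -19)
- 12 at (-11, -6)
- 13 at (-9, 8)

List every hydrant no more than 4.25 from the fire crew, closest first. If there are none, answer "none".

7, 6

Distances from (-1, -9):
1: 8.1
2: 15.0
3: 17.5
4: 6.7
5: 4.5
6: 4.0
7: 2.0
8: 20.2
9: 14.2
10: 10.8
11: 16.4
12: 10.4
13: 18.8
Threshold 4.25: 7 (2.0), 6 (4.0) are within range.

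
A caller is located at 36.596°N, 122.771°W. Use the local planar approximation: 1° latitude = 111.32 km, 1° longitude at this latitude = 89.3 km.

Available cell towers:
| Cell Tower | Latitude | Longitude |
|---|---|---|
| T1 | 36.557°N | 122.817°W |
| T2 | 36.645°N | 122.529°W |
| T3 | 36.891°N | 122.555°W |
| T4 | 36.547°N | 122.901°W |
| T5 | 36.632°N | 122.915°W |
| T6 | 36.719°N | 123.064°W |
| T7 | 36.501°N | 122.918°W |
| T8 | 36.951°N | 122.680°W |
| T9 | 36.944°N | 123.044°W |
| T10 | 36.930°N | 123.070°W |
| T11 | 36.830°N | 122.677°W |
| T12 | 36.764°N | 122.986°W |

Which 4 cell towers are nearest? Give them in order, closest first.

T1, T4, T5, T7

Distances from 36.596°N, 122.771°W:
T1: √((-0.039·111.32)² + (-0.046·89.3)²) = √(18.84845 + 16.87402) = 5.977 km
T2: √((0.049·111.32)² + (0.242·89.3)²) = √(29.75353 + 467.01803) = 22.288 km
T3: √((0.295·111.32)² + (0.216·89.3)²) = √(1078.42619 + 372.05781) = 38.085 km
T4: √((-0.049·111.32)² + (-0.130·89.3)²) = √(29.75353 + 134.76888) = 12.827 km
T5: √((0.036·111.32)² + (-0.144·89.3)²) = √(16.06022 + 165.35902) = 13.469 km
T6: √((0.123·111.32)² + (-0.293·89.3)²) = √(187.48072 + 684.60199) = 29.531 km
T7: √((-0.095·111.32)² + (-0.147·89.3)²) = √(111.83909 + 172.32075) = 16.857 km
T8: √((0.355·111.32)² + (0.091·89.3)²) = √(1561.71975 + 66.03675) = 40.345 km
T9: √((0.348·111.32)² + (-0.273·89.3)²) = √(1500.73801 + 594.33077) = 45.772 km
T10: √((0.334·111.32)² + (-0.299·89.3)²) = √(1382.41784 + 712.92738) = 45.775 km
T11: √((0.234·111.32)² + (0.094·89.3)²) = √(678.54415 + 70.46259) = 27.368 km
T12: √((0.168·111.32)² + (-0.215·89.3)²) = √(349.75583 + 368.62080) = 26.803 km
Sorted: T1 (5.977 km) < T4 (12.827 km) < T5 (13.469 km) < T7 (16.857 km) < T2 (22.288 km) < T12 (26.803 km) < …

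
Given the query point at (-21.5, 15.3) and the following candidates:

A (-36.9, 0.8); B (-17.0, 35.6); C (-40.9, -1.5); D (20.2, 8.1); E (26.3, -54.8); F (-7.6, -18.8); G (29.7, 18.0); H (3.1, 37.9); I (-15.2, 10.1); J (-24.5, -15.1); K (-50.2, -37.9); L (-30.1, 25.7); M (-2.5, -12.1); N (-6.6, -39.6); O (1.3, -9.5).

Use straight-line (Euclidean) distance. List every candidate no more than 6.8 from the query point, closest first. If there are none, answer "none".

none

Distances from (-21.5, 15.3):
A: √((-15.4)² + (-14.5)²) = √(237.160 + 210.250) = 21.2
B: √((4.5)² + (20.3)²) = √(20.250 + 412.090) = 20.8
C: √((-19.4)² + (-16.8)²) = √(376.360 + 282.240) = 25.7
D: √((41.7)² + (-7.2)²) = √(1738.890 + 51.840) = 42.3
E: √((47.8)² + (-70.1)²) = √(2284.840 + 4914.010) = 84.8
F: √((13.9)² + (-34.1)²) = √(193.210 + 1162.810) = 36.8
G: √((51.2)² + (2.7)²) = √(2621.440 + 7.290) = 51.3
H: √((24.6)² + (22.6)²) = √(605.160 + 510.760) = 33.4
I: √((6.3)² + (-5.2)²) = √(39.690 + 27.040) = 8.2
J: √((-3.0)² + (-30.4)²) = √(9.000 + 924.160) = 30.5
K: √((-28.7)² + (-53.2)²) = √(823.690 + 2830.240) = 60.4
L: √((-8.6)² + (10.4)²) = √(73.960 + 108.160) = 13.5
M: √((19.0)² + (-27.4)²) = √(361.000 + 750.760) = 33.3
N: √((14.9)² + (-54.9)²) = √(222.010 + 3014.010) = 56.9
O: √((22.8)² + (-24.8)²) = √(519.840 + 615.040) = 33.7
Threshold 6.8: none within range.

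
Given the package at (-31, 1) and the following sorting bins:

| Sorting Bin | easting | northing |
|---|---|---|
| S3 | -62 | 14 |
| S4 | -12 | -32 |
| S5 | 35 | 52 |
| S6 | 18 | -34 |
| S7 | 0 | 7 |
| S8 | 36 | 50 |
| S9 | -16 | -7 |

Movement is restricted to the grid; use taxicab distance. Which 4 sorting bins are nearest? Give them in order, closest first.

Distances from (-31, 1):
S3: |-31| + |13| = 31 + 13 = 44
S4: |19| + |-33| = 19 + 33 = 52
S5: |66| + |51| = 66 + 51 = 117
S6: |49| + |-35| = 49 + 35 = 84
S7: |31| + |6| = 31 + 6 = 37
S8: |67| + |49| = 67 + 49 = 116
S9: |15| + |-8| = 15 + 8 = 23
Sorted: S9 (23) < S7 (37) < S3 (44) < S4 (52) < S6 (84) < S8 (116) < …

S9, S7, S3, S4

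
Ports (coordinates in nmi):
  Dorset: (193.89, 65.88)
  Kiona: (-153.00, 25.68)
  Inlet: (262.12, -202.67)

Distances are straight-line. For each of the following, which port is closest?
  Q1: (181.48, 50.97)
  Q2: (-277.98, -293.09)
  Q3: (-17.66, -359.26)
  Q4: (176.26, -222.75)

Q1→Dorset; Q2→Kiona; Q3→Inlet; Q4→Inlet

Q1 at (181.48, 50.97):
  Dorset: 19.40 nmi
  Kiona: 335.43 nmi
  Inlet: 266.15 nmi
  → nearest: Dorset (19.40 nmi)
Q2 at (-277.98, -293.09):
  Dorset: 592.89 nmi
  Kiona: 342.39 nmi
  Inlet: 547.62 nmi
  → nearest: Kiona (342.39 nmi)
Q3 at (-17.66, -359.26):
  Dorset: 474.87 nmi
  Kiona: 408.04 nmi
  Inlet: 320.62 nmi
  → nearest: Inlet (320.62 nmi)
Q4 at (176.26, -222.75):
  Dorset: 289.17 nmi
  Kiona: 412.47 nmi
  Inlet: 88.18 nmi
  → nearest: Inlet (88.18 nmi)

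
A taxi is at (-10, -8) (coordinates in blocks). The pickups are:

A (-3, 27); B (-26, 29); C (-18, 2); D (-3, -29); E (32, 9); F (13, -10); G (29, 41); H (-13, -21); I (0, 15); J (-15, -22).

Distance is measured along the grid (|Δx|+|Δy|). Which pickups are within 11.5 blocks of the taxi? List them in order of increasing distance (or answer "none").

none

Distances from (-10, -8):
A: |7| + |35| = 7 + 35 = 42 blocks
B: |-16| + |37| = 16 + 37 = 53 blocks
C: |-8| + |10| = 8 + 10 = 18 blocks
D: |7| + |-21| = 7 + 21 = 28 blocks
E: |42| + |17| = 42 + 17 = 59 blocks
F: |23| + |-2| = 23 + 2 = 25 blocks
G: |39| + |49| = 39 + 49 = 88 blocks
H: |-3| + |-13| = 3 + 13 = 16 blocks
I: |10| + |23| = 10 + 23 = 33 blocks
J: |-5| + |-14| = 5 + 14 = 19 blocks
Threshold 11.5 blocks: none within range.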